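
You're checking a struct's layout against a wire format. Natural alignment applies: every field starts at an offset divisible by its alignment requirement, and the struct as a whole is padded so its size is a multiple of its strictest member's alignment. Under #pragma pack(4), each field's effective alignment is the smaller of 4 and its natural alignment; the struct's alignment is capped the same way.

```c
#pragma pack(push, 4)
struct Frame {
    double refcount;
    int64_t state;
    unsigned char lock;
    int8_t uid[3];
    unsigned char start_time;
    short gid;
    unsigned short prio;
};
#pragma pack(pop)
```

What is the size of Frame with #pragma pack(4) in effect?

28

refcount at 0 (size 8, align 4) → ends 8
state at 8 (size 8, align 4) → ends 16
lock at 16 (size 1, align 1) → ends 17
uid at 17 (size 3, align 1) → ends 20
start_time at 20 (size 1, align 1) → ends 21
pad 1 to align 2 for gid
gid at 22 (size 2, align 2) → ends 24
prio at 24 (size 2, align 2) → ends 26
tail pad 2 to reach multiple of 4
total 28 bytes, alignment 4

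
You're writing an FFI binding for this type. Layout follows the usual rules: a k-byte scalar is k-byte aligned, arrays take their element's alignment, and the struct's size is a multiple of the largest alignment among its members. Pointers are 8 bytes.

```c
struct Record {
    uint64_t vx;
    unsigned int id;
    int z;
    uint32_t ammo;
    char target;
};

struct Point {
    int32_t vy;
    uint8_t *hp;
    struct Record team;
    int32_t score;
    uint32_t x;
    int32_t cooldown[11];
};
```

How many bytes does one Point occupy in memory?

Record: vx at 0 (size 8, align 8) → ends 8; id at 8 (size 4, align 4) → ends 12; z at 12 (size 4, align 4) → ends 16; ammo at 16 (size 4, align 4) → ends 20; target at 20 (size 1, align 1) → ends 21; tail pad 3 to reach multiple of 8; total 24 bytes, alignment 8
vy at 0 (size 4, align 4) → ends 4
pad 4 to align 8 for hp
hp at 8 (size 8, align 8) → ends 16
team at 16 (size 24, align 8) → ends 40
score at 40 (size 4, align 4) → ends 44
x at 44 (size 4, align 4) → ends 48
cooldown at 48 (size 44, align 4) → ends 92
tail pad 4 to reach multiple of 8
total 96 bytes, alignment 8

96 bytes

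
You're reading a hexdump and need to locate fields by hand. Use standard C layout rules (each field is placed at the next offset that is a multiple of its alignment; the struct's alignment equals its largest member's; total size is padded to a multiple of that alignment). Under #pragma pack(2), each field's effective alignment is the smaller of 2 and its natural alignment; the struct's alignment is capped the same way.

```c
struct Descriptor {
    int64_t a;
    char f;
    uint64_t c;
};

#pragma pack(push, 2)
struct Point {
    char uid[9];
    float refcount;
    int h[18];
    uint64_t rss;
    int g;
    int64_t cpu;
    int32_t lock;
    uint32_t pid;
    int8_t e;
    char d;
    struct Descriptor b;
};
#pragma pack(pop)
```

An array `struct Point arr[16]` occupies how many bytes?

Descriptor: @0: a [8B, align 8] → 8; @8: f [1B, align 1] → 9; +7 pad (align 8); @16: c [8B, align 8] → 24; size 24, align 8
@0: uid [9B, align 1] → 9
+1 pad (align 2)
@10: refcount [4B, align 2] → 14
@14: h [72B, align 2] → 86
@86: rss [8B, align 2] → 94
@94: g [4B, align 2] → 98
@98: cpu [8B, align 2] → 106
@106: lock [4B, align 2] → 110
@110: pid [4B, align 2] → 114
@114: e [1B, align 1] → 115
@115: d [1B, align 1] → 116
@116: b [24B, align 2] → 140
size 140, align 2
array of 16: 16 × 140 = 2240

2240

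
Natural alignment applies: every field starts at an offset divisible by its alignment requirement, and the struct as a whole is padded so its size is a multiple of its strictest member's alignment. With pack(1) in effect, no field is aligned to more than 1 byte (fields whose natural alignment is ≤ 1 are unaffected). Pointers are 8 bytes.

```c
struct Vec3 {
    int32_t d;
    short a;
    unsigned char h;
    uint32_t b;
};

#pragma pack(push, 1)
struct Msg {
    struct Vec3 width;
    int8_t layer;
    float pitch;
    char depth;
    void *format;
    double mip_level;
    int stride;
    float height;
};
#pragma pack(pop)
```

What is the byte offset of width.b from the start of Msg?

Vec3: @0: d [4B, align 4] → 4; @4: a [2B, align 2] → 6; @6: h [1B, align 1] → 7; +1 pad (align 4); @8: b [4B, align 4] → 12; size 12, align 4
@0: width [12B, align 1] → 12
within Vec3: b at 8
0 + 8 = 8

8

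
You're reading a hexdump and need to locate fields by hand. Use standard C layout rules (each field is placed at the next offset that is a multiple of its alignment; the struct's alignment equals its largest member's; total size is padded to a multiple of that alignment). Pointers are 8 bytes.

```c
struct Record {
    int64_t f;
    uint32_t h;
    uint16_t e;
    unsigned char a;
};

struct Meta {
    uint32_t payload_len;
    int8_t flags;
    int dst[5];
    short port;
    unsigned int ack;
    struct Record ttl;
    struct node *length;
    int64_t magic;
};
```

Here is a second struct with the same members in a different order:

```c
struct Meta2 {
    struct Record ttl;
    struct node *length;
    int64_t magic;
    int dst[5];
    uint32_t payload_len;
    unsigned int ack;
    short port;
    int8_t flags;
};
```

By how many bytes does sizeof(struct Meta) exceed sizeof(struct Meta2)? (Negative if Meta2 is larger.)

8

Record: f at 0 (size 8, align 8) → ends 8; h at 8 (size 4, align 4) → ends 12; e at 12 (size 2, align 2) → ends 14; a at 14 (size 1, align 1) → ends 15; tail pad 1 to reach multiple of 8; total 16 bytes, alignment 8
payload_len at 0 (size 4, align 4) → ends 4
flags at 4 (size 1, align 1) → ends 5
pad 3 to align 4 for dst
dst at 8 (size 20, align 4) → ends 28
port at 28 (size 2, align 2) → ends 30
pad 2 to align 4 for ack
ack at 32 (size 4, align 4) → ends 36
pad 4 to align 8 for ttl
ttl at 40 (size 16, align 8) → ends 56
length at 56 (size 8, align 8) → ends 64
magic at 64 (size 8, align 8) → ends 72
total 72 bytes, alignment 8
— Meta2 —
ttl at 0 (size 16, align 8) → ends 16
length at 16 (size 8, align 8) → ends 24
magic at 24 (size 8, align 8) → ends 32
dst at 32 (size 20, align 4) → ends 52
payload_len at 52 (size 4, align 4) → ends 56
ack at 56 (size 4, align 4) → ends 60
port at 60 (size 2, align 2) → ends 62
flags at 62 (size 1, align 1) → ends 63
tail pad 1 to reach multiple of 8
total 64 bytes, alignment 8
72 − 64 = 8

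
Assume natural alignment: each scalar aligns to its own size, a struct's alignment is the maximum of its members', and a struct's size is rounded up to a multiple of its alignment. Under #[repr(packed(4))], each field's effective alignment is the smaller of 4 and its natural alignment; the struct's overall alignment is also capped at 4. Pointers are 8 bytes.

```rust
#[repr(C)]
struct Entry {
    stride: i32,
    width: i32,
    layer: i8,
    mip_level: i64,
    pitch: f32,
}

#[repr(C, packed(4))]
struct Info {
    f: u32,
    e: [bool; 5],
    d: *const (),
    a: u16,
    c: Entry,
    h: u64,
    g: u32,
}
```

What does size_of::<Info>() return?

Entry: @0: stride [4B, align 4] → 4; @4: width [4B, align 4] → 8; @8: layer [1B, align 1] → 9; +7 pad (align 8); @16: mip_level [8B, align 8] → 24; @24: pitch [4B, align 4] → 28; +4 tail pad (align 8); size 32, align 8
@0: f [4B, align 4] → 4
@4: e [5B, align 1] → 9
+3 pad (align 4)
@12: d [8B, align 4] → 20
@20: a [2B, align 2] → 22
+2 pad (align 4)
@24: c [32B, align 4] → 56
@56: h [8B, align 4] → 64
@64: g [4B, align 4] → 68
size 68, align 4

68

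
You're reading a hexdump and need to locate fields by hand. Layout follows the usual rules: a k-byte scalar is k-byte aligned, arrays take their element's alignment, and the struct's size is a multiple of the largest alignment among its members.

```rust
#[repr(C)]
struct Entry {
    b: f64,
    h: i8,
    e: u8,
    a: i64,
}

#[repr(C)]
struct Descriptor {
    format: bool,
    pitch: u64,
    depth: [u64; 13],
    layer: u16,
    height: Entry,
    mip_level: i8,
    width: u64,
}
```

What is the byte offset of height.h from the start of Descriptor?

Entry: @0: b [8B, align 8] → 8; @8: h [1B, align 1] → 9; @9: e [1B, align 1] → 10; +6 pad (align 8); @16: a [8B, align 8] → 24; size 24, align 8
@0: format [1B, align 1] → 1
+7 pad (align 8)
@8: pitch [8B, align 8] → 16
@16: depth [104B, align 8] → 120
@120: layer [2B, align 2] → 122
+6 pad (align 8)
@128: height [24B, align 8] → 152
within Entry: h at 8
128 + 8 = 136

136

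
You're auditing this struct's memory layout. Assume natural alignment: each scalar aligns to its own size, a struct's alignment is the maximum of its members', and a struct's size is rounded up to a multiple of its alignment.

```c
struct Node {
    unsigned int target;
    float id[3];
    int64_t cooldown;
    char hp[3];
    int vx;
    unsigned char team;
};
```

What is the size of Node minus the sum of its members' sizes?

8

target at 0 (size 4, align 4) → ends 4
id at 4 (size 12, align 4) → ends 16
cooldown at 16 (size 8, align 8) → ends 24
hp at 24 (size 3, align 1) → ends 27
pad 1 to align 4 for vx
vx at 28 (size 4, align 4) → ends 32
team at 32 (size 1, align 1) → ends 33
tail pad 7 to reach multiple of 8
total 40 bytes, alignment 8
data bytes 32, size 40 → padding 8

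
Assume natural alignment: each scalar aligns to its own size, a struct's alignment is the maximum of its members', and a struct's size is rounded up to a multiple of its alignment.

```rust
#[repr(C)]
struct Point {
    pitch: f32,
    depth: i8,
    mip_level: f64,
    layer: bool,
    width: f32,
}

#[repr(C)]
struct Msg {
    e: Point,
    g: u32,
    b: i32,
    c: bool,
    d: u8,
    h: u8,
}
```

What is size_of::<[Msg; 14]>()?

560

Point: 0..4  pitch  (4B, 4-aligned); 4..5  depth  (1B, 1-aligned); 5..8  -- padding (3B); 8..16  mip_level  (8B, 8-aligned); 16..17  layer  (1B, 1-aligned); 17..20  -- padding (3B); 20..24  width  (4B, 4-aligned); sizeof = 24, alignof = 8
0..24  e  (24B, 8-aligned)
24..28  g  (4B, 4-aligned)
28..32  b  (4B, 4-aligned)
32..33  c  (1B, 1-aligned)
33..34  d  (1B, 1-aligned)
34..35  h  (1B, 1-aligned)
35..40  -- tail padding (5B)
sizeof = 40, alignof = 8
array of 14: 14 × 40 = 560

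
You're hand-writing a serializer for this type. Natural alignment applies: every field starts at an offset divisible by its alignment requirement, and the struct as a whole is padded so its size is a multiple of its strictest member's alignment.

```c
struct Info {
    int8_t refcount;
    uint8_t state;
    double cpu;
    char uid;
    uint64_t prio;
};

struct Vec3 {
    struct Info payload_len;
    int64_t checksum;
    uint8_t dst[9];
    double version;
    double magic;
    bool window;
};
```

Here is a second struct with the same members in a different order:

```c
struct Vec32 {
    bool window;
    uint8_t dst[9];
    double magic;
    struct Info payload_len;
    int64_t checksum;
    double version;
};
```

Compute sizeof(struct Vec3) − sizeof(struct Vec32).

8

Info: 0..1  refcount  (1B, 1-aligned); 1..2  state  (1B, 1-aligned); 2..8  -- padding (6B); 8..16  cpu  (8B, 8-aligned); 16..17  uid  (1B, 1-aligned); 17..24  -- padding (7B); 24..32  prio  (8B, 8-aligned); sizeof = 32, alignof = 8
0..32  payload_len  (32B, 8-aligned)
32..40  checksum  (8B, 8-aligned)
40..49  dst  (9B, 1-aligned)
49..56  -- padding (7B)
56..64  version  (8B, 8-aligned)
64..72  magic  (8B, 8-aligned)
72..73  window  (1B, 1-aligned)
73..80  -- tail padding (7B)
sizeof = 80, alignof = 8
— Vec32 —
0..1  window  (1B, 1-aligned)
1..10  dst  (9B, 1-aligned)
10..16  -- padding (6B)
16..24  magic  (8B, 8-aligned)
24..56  payload_len  (32B, 8-aligned)
56..64  checksum  (8B, 8-aligned)
64..72  version  (8B, 8-aligned)
sizeof = 72, alignof = 8
80 − 72 = 8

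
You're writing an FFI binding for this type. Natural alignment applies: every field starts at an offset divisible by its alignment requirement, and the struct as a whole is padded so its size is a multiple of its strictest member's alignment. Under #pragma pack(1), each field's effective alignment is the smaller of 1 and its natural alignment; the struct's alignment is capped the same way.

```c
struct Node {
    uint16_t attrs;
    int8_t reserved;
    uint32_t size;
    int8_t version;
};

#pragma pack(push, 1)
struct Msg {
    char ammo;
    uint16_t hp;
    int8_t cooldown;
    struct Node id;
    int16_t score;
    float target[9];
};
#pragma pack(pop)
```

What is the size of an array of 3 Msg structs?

162

Node: attrs at 0 (size 2, align 2) → ends 2; reserved at 2 (size 1, align 1) → ends 3; pad 1 to align 4 for size; size at 4 (size 4, align 4) → ends 8; version at 8 (size 1, align 1) → ends 9; tail pad 3 to reach multiple of 4; total 12 bytes, alignment 4
ammo at 0 (size 1, align 1) → ends 1
hp at 1 (size 2, align 1) → ends 3
cooldown at 3 (size 1, align 1) → ends 4
id at 4 (size 12, align 1) → ends 16
score at 16 (size 2, align 1) → ends 18
target at 18 (size 36, align 1) → ends 54
total 54 bytes, alignment 1
array of 3: 3 × 54 = 162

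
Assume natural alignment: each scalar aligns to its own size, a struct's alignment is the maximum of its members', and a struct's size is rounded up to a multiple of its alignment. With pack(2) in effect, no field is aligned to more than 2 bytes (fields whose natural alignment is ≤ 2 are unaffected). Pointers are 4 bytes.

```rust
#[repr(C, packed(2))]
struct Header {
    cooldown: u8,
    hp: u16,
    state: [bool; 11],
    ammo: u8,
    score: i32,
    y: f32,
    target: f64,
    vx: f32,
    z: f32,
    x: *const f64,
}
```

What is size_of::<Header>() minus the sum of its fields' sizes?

@0: cooldown [1B, align 1] → 1
+1 pad (align 2)
@2: hp [2B, align 2] → 4
@4: state [11B, align 1] → 15
@15: ammo [1B, align 1] → 16
@16: score [4B, align 2] → 20
@20: y [4B, align 2] → 24
@24: target [8B, align 2] → 32
@32: vx [4B, align 2] → 36
@36: z [4B, align 2] → 40
@40: x [4B, align 2] → 44
size 44, align 2
data bytes 43, size 44 → padding 1

1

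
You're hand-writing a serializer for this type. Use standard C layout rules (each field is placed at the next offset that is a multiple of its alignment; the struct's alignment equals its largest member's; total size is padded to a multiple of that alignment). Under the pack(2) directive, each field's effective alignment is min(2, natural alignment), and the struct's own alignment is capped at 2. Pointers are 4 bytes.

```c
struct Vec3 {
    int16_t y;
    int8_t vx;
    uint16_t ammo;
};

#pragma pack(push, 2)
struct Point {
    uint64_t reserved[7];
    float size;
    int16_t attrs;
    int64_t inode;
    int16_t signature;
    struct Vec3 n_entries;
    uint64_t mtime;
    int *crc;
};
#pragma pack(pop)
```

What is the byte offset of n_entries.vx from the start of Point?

Vec3: @0: y [2B, align 2] → 2; @2: vx [1B, align 1] → 3; +1 pad (align 2); @4: ammo [2B, align 2] → 6; size 6, align 2
@0: reserved [56B, align 2] → 56
@56: size [4B, align 2] → 60
@60: attrs [2B, align 2] → 62
@62: inode [8B, align 2] → 70
@70: signature [2B, align 2] → 72
@72: n_entries [6B, align 2] → 78
within Vec3: vx at 2
72 + 2 = 74

74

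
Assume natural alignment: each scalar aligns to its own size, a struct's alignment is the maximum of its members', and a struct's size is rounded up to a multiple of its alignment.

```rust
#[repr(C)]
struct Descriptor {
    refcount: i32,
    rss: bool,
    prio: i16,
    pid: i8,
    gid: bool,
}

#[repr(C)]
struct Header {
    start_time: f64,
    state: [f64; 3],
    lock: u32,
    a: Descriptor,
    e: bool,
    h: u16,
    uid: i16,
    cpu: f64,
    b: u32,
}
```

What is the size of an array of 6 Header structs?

432

Descriptor: refcount at 0 (size 4, align 4) → ends 4; rss at 4 (size 1, align 1) → ends 5; pad 1 to align 2 for prio; prio at 6 (size 2, align 2) → ends 8; pid at 8 (size 1, align 1) → ends 9; gid at 9 (size 1, align 1) → ends 10; tail pad 2 to reach multiple of 4; total 12 bytes, alignment 4
start_time at 0 (size 8, align 8) → ends 8
state at 8 (size 24, align 8) → ends 32
lock at 32 (size 4, align 4) → ends 36
a at 36 (size 12, align 4) → ends 48
e at 48 (size 1, align 1) → ends 49
pad 1 to align 2 for h
h at 50 (size 2, align 2) → ends 52
uid at 52 (size 2, align 2) → ends 54
pad 2 to align 8 for cpu
cpu at 56 (size 8, align 8) → ends 64
b at 64 (size 4, align 4) → ends 68
tail pad 4 to reach multiple of 8
total 72 bytes, alignment 8
array of 6: 6 × 72 = 432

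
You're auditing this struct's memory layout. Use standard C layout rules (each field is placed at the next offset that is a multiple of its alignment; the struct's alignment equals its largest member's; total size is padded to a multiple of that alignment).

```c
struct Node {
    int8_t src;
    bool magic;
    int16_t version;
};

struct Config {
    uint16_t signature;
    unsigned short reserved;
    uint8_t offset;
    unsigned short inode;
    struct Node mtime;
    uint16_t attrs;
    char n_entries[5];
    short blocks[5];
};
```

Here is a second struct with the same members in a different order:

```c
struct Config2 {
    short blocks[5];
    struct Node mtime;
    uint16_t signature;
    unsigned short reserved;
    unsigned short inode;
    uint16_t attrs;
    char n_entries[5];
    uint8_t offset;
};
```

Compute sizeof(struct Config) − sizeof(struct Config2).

Node: @0: src [1B, align 1] → 1; @1: magic [1B, align 1] → 2; @2: version [2B, align 2] → 4; size 4, align 2
@0: signature [2B, align 2] → 2
@2: reserved [2B, align 2] → 4
@4: offset [1B, align 1] → 5
+1 pad (align 2)
@6: inode [2B, align 2] → 8
@8: mtime [4B, align 2] → 12
@12: attrs [2B, align 2] → 14
@14: n_entries [5B, align 1] → 19
+1 pad (align 2)
@20: blocks [10B, align 2] → 30
size 30, align 2
— Config2 —
@0: blocks [10B, align 2] → 10
@10: mtime [4B, align 2] → 14
@14: signature [2B, align 2] → 16
@16: reserved [2B, align 2] → 18
@18: inode [2B, align 2] → 20
@20: attrs [2B, align 2] → 22
@22: n_entries [5B, align 1] → 27
@27: offset [1B, align 1] → 28
size 28, align 2
30 − 28 = 2

2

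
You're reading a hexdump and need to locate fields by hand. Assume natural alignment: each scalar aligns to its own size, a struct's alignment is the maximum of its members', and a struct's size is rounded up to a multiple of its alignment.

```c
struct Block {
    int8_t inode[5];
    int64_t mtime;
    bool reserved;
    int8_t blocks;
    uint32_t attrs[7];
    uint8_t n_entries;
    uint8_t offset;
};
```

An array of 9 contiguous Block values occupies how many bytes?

0..5  inode  (5B, 1-aligned)
5..8  -- padding (3B)
8..16  mtime  (8B, 8-aligned)
16..17  reserved  (1B, 1-aligned)
17..18  blocks  (1B, 1-aligned)
18..20  -- padding (2B)
20..48  attrs  (28B, 4-aligned)
48..49  n_entries  (1B, 1-aligned)
49..50  offset  (1B, 1-aligned)
50..56  -- tail padding (6B)
sizeof = 56, alignof = 8
array of 9: 9 × 56 = 504

504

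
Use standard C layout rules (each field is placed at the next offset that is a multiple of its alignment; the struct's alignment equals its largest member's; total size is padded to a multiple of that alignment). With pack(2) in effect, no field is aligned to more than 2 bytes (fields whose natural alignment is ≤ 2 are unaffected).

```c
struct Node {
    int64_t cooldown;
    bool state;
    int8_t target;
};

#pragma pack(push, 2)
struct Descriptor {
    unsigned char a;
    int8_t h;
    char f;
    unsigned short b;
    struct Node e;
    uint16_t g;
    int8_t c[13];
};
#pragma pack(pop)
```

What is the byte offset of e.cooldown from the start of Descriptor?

Node: @0: cooldown [8B, align 8] → 8; @8: state [1B, align 1] → 9; @9: target [1B, align 1] → 10; +6 tail pad (align 8); size 16, align 8
@0: a [1B, align 1] → 1
@1: h [1B, align 1] → 2
@2: f [1B, align 1] → 3
+1 pad (align 2)
@4: b [2B, align 2] → 6
@6: e [16B, align 2] → 22
within Node: cooldown at 0
6 + 0 = 6

6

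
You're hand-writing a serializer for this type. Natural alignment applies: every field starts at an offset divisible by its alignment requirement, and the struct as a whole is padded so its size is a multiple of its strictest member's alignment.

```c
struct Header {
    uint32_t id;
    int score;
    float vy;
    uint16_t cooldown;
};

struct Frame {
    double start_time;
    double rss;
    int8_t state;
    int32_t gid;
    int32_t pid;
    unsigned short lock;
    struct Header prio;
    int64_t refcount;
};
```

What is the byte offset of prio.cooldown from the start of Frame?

Header: @0: id [4B, align 4] → 4; @4: score [4B, align 4] → 8; @8: vy [4B, align 4] → 12; @12: cooldown [2B, align 2] → 14; +2 tail pad (align 4); size 16, align 4
@0: start_time [8B, align 8] → 8
@8: rss [8B, align 8] → 16
@16: state [1B, align 1] → 17
+3 pad (align 4)
@20: gid [4B, align 4] → 24
@24: pid [4B, align 4] → 28
@28: lock [2B, align 2] → 30
+2 pad (align 4)
@32: prio [16B, align 4] → 48
within Header: cooldown at 12
32 + 12 = 44

44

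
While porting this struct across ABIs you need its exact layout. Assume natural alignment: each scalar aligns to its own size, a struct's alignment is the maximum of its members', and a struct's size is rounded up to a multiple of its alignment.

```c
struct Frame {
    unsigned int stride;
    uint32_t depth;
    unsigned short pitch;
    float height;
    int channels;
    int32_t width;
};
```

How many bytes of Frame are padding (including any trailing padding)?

@0: stride [4B, align 4] → 4
@4: depth [4B, align 4] → 8
@8: pitch [2B, align 2] → 10
+2 pad (align 4)
@12: height [4B, align 4] → 16
@16: channels [4B, align 4] → 20
@20: width [4B, align 4] → 24
size 24, align 4
data bytes 22, size 24 → padding 2

2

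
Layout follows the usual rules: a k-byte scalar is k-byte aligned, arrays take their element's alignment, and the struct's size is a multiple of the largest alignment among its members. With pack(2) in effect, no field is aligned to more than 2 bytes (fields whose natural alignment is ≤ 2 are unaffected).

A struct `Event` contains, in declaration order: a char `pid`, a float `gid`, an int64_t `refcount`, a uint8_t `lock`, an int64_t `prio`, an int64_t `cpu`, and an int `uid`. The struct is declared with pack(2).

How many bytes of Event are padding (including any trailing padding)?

2

pid at 0 (size 1, align 1) → ends 1
pad 1 to align 2 for gid
gid at 2 (size 4, align 2) → ends 6
refcount at 6 (size 8, align 2) → ends 14
lock at 14 (size 1, align 1) → ends 15
pad 1 to align 2 for prio
prio at 16 (size 8, align 2) → ends 24
cpu at 24 (size 8, align 2) → ends 32
uid at 32 (size 4, align 2) → ends 36
total 36 bytes, alignment 2
data bytes 34, size 36 → padding 2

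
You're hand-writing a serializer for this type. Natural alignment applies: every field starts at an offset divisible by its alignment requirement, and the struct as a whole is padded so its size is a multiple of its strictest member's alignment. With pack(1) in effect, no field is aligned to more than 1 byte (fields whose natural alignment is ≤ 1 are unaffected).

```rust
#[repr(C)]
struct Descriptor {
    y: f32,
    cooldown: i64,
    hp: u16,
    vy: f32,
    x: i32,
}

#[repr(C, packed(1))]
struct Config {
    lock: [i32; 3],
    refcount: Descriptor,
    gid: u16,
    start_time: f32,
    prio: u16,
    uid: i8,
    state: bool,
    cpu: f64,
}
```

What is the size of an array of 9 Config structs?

558

Descriptor: @0: y [4B, align 4] → 4; +4 pad (align 8); @8: cooldown [8B, align 8] → 16; @16: hp [2B, align 2] → 18; +2 pad (align 4); @20: vy [4B, align 4] → 24; @24: x [4B, align 4] → 28; +4 tail pad (align 8); size 32, align 8
@0: lock [12B, align 1] → 12
@12: refcount [32B, align 1] → 44
@44: gid [2B, align 1] → 46
@46: start_time [4B, align 1] → 50
@50: prio [2B, align 1] → 52
@52: uid [1B, align 1] → 53
@53: state [1B, align 1] → 54
@54: cpu [8B, align 1] → 62
size 62, align 1
array of 9: 9 × 62 = 558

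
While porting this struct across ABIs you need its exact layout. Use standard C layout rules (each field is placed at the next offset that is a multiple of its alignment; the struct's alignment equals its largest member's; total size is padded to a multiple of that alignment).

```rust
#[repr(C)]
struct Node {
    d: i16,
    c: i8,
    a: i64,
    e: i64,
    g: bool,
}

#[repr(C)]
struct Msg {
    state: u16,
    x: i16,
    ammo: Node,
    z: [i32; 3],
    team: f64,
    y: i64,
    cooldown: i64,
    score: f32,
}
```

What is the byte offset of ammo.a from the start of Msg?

16

Node: d at 0 (size 2, align 2) → ends 2; c at 2 (size 1, align 1) → ends 3; pad 5 to align 8 for a; a at 8 (size 8, align 8) → ends 16; e at 16 (size 8, align 8) → ends 24; g at 24 (size 1, align 1) → ends 25; tail pad 7 to reach multiple of 8; total 32 bytes, alignment 8
state at 0 (size 2, align 2) → ends 2
x at 2 (size 2, align 2) → ends 4
pad 4 to align 8 for ammo
ammo at 8 (size 32, align 8) → ends 40
within Node: a at 8
8 + 8 = 16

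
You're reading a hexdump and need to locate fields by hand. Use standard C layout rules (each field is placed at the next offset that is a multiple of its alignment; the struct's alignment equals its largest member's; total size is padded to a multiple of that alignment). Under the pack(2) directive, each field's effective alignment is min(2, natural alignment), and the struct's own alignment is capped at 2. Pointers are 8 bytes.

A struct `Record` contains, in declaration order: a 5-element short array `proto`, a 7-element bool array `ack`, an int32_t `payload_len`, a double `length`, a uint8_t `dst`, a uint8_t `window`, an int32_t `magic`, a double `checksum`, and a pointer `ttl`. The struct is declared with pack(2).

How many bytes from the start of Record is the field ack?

@0: proto [10B, align 2] → 10
@10: ack [7B, align 1] → 17

10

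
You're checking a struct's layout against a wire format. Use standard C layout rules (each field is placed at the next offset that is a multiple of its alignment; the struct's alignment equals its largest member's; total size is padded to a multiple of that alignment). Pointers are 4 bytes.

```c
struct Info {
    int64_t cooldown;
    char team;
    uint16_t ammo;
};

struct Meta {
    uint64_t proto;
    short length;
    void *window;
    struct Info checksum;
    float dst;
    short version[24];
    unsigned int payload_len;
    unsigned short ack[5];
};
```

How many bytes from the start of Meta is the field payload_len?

84

Info: 0..8  cooldown  (8B, 8-aligned); 8..9  team  (1B, 1-aligned); 9..10  -- padding (1B); 10..12  ammo  (2B, 2-aligned); 12..16  -- tail padding (4B); sizeof = 16, alignof = 8
0..8  proto  (8B, 8-aligned)
8..10  length  (2B, 2-aligned)
10..12  -- padding (2B)
12..16  window  (4B, 4-aligned)
16..32  checksum  (16B, 8-aligned)
32..36  dst  (4B, 4-aligned)
36..84  version  (48B, 2-aligned)
84..88  payload_len  (4B, 4-aligned)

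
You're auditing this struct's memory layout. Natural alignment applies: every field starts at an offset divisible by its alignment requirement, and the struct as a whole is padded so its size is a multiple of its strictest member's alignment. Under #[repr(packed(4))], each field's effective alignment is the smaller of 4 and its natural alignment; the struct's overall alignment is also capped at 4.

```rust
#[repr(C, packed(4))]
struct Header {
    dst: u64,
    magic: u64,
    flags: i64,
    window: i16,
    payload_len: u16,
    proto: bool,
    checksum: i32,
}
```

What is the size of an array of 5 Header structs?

180

dst at 0 (size 8, align 4) → ends 8
magic at 8 (size 8, align 4) → ends 16
flags at 16 (size 8, align 4) → ends 24
window at 24 (size 2, align 2) → ends 26
payload_len at 26 (size 2, align 2) → ends 28
proto at 28 (size 1, align 1) → ends 29
pad 3 to align 4 for checksum
checksum at 32 (size 4, align 4) → ends 36
total 36 bytes, alignment 4
array of 5: 5 × 36 = 180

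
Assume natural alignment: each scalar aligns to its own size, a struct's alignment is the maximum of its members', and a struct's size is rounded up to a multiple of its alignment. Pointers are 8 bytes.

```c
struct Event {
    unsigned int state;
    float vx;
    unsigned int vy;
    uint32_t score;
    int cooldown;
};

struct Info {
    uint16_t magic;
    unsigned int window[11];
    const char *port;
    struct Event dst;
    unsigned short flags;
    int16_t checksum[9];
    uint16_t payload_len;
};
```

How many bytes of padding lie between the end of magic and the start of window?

2

Event: state at 0 (size 4, align 4) → ends 4; vx at 4 (size 4, align 4) → ends 8; vy at 8 (size 4, align 4) → ends 12; score at 12 (size 4, align 4) → ends 16; cooldown at 16 (size 4, align 4) → ends 20; total 20 bytes, alignment 4
magic at 0 (size 2, align 2) → ends 2
pad 2 to align 4 for window
window at 4 (size 44, align 4) → ends 48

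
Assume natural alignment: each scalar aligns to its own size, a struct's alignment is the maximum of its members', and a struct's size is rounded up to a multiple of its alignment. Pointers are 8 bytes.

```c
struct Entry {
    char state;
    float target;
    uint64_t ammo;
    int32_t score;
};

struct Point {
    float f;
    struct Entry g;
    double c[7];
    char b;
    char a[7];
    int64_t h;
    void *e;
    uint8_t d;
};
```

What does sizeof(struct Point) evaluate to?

120 bytes

Entry: state at 0 (size 1, align 1) → ends 1; pad 3 to align 4 for target; target at 4 (size 4, align 4) → ends 8; ammo at 8 (size 8, align 8) → ends 16; score at 16 (size 4, align 4) → ends 20; tail pad 4 to reach multiple of 8; total 24 bytes, alignment 8
f at 0 (size 4, align 4) → ends 4
pad 4 to align 8 for g
g at 8 (size 24, align 8) → ends 32
c at 32 (size 56, align 8) → ends 88
b at 88 (size 1, align 1) → ends 89
a at 89 (size 7, align 1) → ends 96
h at 96 (size 8, align 8) → ends 104
e at 104 (size 8, align 8) → ends 112
d at 112 (size 1, align 1) → ends 113
tail pad 7 to reach multiple of 8
total 120 bytes, alignment 8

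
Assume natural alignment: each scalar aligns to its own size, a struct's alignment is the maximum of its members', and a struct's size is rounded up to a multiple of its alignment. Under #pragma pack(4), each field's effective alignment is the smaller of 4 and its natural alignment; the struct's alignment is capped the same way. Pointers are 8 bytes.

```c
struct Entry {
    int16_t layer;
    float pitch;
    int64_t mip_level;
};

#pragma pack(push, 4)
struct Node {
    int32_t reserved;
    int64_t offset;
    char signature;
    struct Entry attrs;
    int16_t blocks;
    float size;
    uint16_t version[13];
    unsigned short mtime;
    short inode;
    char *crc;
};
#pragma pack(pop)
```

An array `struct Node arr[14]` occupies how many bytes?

Entry: @0: layer [2B, align 2] → 2; +2 pad (align 4); @4: pitch [4B, align 4] → 8; @8: mip_level [8B, align 8] → 16; size 16, align 8
@0: reserved [4B, align 4] → 4
@4: offset [8B, align 4] → 12
@12: signature [1B, align 1] → 13
+3 pad (align 4)
@16: attrs [16B, align 4] → 32
@32: blocks [2B, align 2] → 34
+2 pad (align 4)
@36: size [4B, align 4] → 40
@40: version [26B, align 2] → 66
@66: mtime [2B, align 2] → 68
@68: inode [2B, align 2] → 70
+2 pad (align 4)
@72: crc [8B, align 4] → 80
size 80, align 4
array of 14: 14 × 80 = 1120

1120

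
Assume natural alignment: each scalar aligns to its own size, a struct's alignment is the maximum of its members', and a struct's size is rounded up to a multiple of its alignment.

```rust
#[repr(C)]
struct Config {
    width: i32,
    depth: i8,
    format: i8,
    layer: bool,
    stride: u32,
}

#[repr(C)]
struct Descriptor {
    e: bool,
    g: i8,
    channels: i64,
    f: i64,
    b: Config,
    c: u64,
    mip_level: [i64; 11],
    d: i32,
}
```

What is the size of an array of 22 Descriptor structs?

3168

Config: @0: width [4B, align 4] → 4; @4: depth [1B, align 1] → 5; @5: format [1B, align 1] → 6; @6: layer [1B, align 1] → 7; +1 pad (align 4); @8: stride [4B, align 4] → 12; size 12, align 4
@0: e [1B, align 1] → 1
@1: g [1B, align 1] → 2
+6 pad (align 8)
@8: channels [8B, align 8] → 16
@16: f [8B, align 8] → 24
@24: b [12B, align 4] → 36
+4 pad (align 8)
@40: c [8B, align 8] → 48
@48: mip_level [88B, align 8] → 136
@136: d [4B, align 4] → 140
+4 tail pad (align 8)
size 144, align 8
array of 22: 22 × 144 = 3168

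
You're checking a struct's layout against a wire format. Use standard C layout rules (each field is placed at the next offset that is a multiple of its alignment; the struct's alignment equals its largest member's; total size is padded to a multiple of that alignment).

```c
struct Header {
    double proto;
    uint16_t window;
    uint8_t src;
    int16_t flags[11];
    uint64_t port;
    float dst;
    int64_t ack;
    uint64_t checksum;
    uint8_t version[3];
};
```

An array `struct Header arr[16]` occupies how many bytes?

proto at 0 (size 8, align 8) → ends 8
window at 8 (size 2, align 2) → ends 10
src at 10 (size 1, align 1) → ends 11
pad 1 to align 2 for flags
flags at 12 (size 22, align 2) → ends 34
pad 6 to align 8 for port
port at 40 (size 8, align 8) → ends 48
dst at 48 (size 4, align 4) → ends 52
pad 4 to align 8 for ack
ack at 56 (size 8, align 8) → ends 64
checksum at 64 (size 8, align 8) → ends 72
version at 72 (size 3, align 1) → ends 75
tail pad 5 to reach multiple of 8
total 80 bytes, alignment 8
array of 16: 16 × 80 = 1280

1280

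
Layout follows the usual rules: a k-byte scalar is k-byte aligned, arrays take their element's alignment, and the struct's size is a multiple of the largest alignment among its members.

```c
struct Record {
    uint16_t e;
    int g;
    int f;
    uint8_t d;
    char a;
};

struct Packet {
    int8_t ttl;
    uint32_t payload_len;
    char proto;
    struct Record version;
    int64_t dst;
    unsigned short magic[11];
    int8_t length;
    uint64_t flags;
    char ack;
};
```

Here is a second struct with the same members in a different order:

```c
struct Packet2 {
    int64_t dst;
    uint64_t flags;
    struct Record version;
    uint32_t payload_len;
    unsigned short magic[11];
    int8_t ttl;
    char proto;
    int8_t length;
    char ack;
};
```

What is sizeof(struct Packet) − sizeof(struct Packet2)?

16

Record: @0: e [2B, align 2] → 2; +2 pad (align 4); @4: g [4B, align 4] → 8; @8: f [4B, align 4] → 12; @12: d [1B, align 1] → 13; @13: a [1B, align 1] → 14; +2 tail pad (align 4); size 16, align 4
@0: ttl [1B, align 1] → 1
+3 pad (align 4)
@4: payload_len [4B, align 4] → 8
@8: proto [1B, align 1] → 9
+3 pad (align 4)
@12: version [16B, align 4] → 28
+4 pad (align 8)
@32: dst [8B, align 8] → 40
@40: magic [22B, align 2] → 62
@62: length [1B, align 1] → 63
+1 pad (align 8)
@64: flags [8B, align 8] → 72
@72: ack [1B, align 1] → 73
+7 tail pad (align 8)
size 80, align 8
— Packet2 —
@0: dst [8B, align 8] → 8
@8: flags [8B, align 8] → 16
@16: version [16B, align 4] → 32
@32: payload_len [4B, align 4] → 36
@36: magic [22B, align 2] → 58
@58: ttl [1B, align 1] → 59
@59: proto [1B, align 1] → 60
@60: length [1B, align 1] → 61
@61: ack [1B, align 1] → 62
+2 tail pad (align 8)
size 64, align 8
80 − 64 = 16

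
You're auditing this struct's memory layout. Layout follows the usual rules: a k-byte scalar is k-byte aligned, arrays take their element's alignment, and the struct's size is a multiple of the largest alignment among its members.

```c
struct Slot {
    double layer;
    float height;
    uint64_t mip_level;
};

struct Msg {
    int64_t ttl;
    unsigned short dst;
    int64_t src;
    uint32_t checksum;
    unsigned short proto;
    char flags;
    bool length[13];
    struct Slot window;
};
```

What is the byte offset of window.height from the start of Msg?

56

Slot: @0: layer [8B, align 8] → 8; @8: height [4B, align 4] → 12; +4 pad (align 8); @16: mip_level [8B, align 8] → 24; size 24, align 8
@0: ttl [8B, align 8] → 8
@8: dst [2B, align 2] → 10
+6 pad (align 8)
@16: src [8B, align 8] → 24
@24: checksum [4B, align 4] → 28
@28: proto [2B, align 2] → 30
@30: flags [1B, align 1] → 31
@31: length [13B, align 1] → 44
+4 pad (align 8)
@48: window [24B, align 8] → 72
within Slot: height at 8
48 + 8 = 56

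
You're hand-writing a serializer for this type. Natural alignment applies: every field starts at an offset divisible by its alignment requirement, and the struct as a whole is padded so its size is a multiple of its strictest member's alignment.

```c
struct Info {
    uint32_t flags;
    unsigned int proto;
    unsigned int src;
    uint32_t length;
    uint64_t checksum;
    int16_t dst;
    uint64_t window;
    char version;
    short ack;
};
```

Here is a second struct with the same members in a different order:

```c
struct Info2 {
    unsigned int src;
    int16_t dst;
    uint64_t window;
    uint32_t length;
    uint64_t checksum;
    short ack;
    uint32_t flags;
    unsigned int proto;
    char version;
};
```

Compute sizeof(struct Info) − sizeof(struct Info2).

0

@0: flags [4B, align 4] → 4
@4: proto [4B, align 4] → 8
@8: src [4B, align 4] → 12
@12: length [4B, align 4] → 16
@16: checksum [8B, align 8] → 24
@24: dst [2B, align 2] → 26
+6 pad (align 8)
@32: window [8B, align 8] → 40
@40: version [1B, align 1] → 41
+1 pad (align 2)
@42: ack [2B, align 2] → 44
+4 tail pad (align 8)
size 48, align 8
— Info2 —
@0: src [4B, align 4] → 4
@4: dst [2B, align 2] → 6
+2 pad (align 8)
@8: window [8B, align 8] → 16
@16: length [4B, align 4] → 20
+4 pad (align 8)
@24: checksum [8B, align 8] → 32
@32: ack [2B, align 2] → 34
+2 pad (align 4)
@36: flags [4B, align 4] → 40
@40: proto [4B, align 4] → 44
@44: version [1B, align 1] → 45
+3 tail pad (align 8)
size 48, align 8
48 − 48 = 0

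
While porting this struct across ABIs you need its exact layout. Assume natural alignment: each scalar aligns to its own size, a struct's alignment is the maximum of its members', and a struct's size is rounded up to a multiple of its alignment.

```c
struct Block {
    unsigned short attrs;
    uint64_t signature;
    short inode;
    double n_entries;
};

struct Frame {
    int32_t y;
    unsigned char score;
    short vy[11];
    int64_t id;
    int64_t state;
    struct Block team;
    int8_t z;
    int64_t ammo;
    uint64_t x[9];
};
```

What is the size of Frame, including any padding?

Block: 0..2  attrs  (2B, 2-aligned); 2..8  -- padding (6B); 8..16  signature  (8B, 8-aligned); 16..18  inode  (2B, 2-aligned); 18..24  -- padding (6B); 24..32  n_entries  (8B, 8-aligned); sizeof = 32, alignof = 8
0..4  y  (4B, 4-aligned)
4..5  score  (1B, 1-aligned)
5..6  -- padding (1B)
6..28  vy  (22B, 2-aligned)
28..32  -- padding (4B)
32..40  id  (8B, 8-aligned)
40..48  state  (8B, 8-aligned)
48..80  team  (32B, 8-aligned)
80..81  z  (1B, 1-aligned)
81..88  -- padding (7B)
88..96  ammo  (8B, 8-aligned)
96..168  x  (72B, 8-aligned)
sizeof = 168, alignof = 8

168 bytes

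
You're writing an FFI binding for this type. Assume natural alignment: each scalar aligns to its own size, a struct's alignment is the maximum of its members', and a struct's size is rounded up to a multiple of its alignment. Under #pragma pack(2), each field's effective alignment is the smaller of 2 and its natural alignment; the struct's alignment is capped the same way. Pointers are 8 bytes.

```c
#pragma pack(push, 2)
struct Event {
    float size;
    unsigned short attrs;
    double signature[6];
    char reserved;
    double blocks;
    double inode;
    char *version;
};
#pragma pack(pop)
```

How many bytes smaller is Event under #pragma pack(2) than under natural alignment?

natural layout:
  size at 0 (size 4, align 4) → ends 4
  attrs at 4 (size 2, align 2) → ends 6
  pad 2 to align 8 for signature
  signature at 8 (size 48, align 8) → ends 56
  reserved at 56 (size 1, align 1) → ends 57
  pad 7 to align 8 for blocks
  blocks at 64 (size 8, align 8) → ends 72
  inode at 72 (size 8, align 8) → ends 80
  version at 80 (size 8, align 8) → ends 88
  total 88 bytes, alignment 8
packed(2) layout:
  size at 0 (size 4, align 2) → ends 4
  attrs at 4 (size 2, align 2) → ends 6
  signature at 6 (size 48, align 2) → ends 54
  reserved at 54 (size 1, align 1) → ends 55
  pad 1 to align 2 for blocks
  blocks at 56 (size 8, align 2) → ends 64
  inode at 64 (size 8, align 2) → ends 72
  version at 72 (size 8, align 2) → ends 80
  total 80 bytes, alignment 2
88 − 80 = 8

8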